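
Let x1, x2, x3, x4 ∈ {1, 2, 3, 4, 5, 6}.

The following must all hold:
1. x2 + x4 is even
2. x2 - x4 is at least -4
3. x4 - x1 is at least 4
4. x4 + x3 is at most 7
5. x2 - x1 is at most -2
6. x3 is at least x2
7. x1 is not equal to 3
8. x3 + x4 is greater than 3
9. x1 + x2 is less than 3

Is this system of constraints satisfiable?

Constraints 2, 3, and 5 give x1 − x2 ≥ 2, x2 − x4 ≥ -4, x4 − x1 ≥ 4.
Adding all 3 inequalities: the left sides telescope to 0, and the right sides sum to 2 + (-4) + 4 = 2. So 0 ≥ 2, which is false.

Unsatisfiable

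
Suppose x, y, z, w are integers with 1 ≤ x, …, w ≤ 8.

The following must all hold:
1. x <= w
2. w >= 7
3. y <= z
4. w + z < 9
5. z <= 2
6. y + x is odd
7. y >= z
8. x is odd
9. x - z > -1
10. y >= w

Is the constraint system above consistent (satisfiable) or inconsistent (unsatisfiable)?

Unsatisfiable

From constraints 2 and 10: y ≥ w and w ≥ 7, so y ≥ 7. From constraints 3 and 5: y ≤ z and z ≤ 2, so y ≤ 2. But 2 < 7, so no value of y works.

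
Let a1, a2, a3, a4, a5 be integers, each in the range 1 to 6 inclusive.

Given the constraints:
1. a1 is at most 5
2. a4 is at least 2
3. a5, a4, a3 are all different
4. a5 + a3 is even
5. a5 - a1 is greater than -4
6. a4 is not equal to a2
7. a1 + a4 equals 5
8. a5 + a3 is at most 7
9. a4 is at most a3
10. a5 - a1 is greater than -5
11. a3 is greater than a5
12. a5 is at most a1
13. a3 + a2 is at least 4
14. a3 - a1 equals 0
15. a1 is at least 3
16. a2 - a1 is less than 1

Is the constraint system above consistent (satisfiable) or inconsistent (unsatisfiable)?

One satisfying assignment is a1 = 3, a2 = 3, a3 = 3, a4 = 2, a5 = 1.
For the less obvious constraints — constraint 5: a5 - a1 = -2; constraint 7: a1 + a4 = 5; constraint 8: a5 + a3 = 4 — and the others hold by inspection.

Satisfiable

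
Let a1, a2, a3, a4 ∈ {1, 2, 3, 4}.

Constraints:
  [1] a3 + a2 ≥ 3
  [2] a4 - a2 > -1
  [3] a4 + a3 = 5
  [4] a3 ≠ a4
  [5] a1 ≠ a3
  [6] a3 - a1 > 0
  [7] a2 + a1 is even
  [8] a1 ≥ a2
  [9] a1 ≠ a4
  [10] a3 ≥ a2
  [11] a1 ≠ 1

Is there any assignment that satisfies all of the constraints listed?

Try a1 = 3, a2 = 1, a3 = 4, a4 = 1.
Check constraint 1: a3 + a2 = 5; constraint 2: a4 - a2 = 0; constraint 3: a4 + a3 = 5. The remaining constraints are straightforward to verify.

Satisfiable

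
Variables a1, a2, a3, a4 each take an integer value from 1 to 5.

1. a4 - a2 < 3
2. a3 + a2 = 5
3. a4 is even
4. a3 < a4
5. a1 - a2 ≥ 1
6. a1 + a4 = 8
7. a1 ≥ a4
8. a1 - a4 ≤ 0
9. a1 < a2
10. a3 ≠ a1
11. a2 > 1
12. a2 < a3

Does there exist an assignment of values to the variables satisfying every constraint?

Constraints 4, 7, 9, and 12 give a3 < a4, a4 ≤ a1, a1 < a2, a2 < a3. Chaining: a3 < a4 ≤ a1 < a2 < a3, which forces a3 < a3 — impossible.

Unsatisfiable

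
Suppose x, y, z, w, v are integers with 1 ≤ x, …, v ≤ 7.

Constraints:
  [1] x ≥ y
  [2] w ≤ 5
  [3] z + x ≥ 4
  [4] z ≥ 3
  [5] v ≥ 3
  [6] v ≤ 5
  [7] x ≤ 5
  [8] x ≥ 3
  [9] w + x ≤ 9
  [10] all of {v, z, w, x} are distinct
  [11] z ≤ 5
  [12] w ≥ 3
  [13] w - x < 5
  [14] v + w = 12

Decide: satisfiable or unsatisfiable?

Unsatisfiable

Constraints 2, 4, 5, 6, 7, 8, 11, and 12 confine each of v, z, w, x to the 3 values {3, …, 5}.
Constraint 10 requires all 4 of them to be distinct, but only 3 values are available — impossible by the pigeonhole principle.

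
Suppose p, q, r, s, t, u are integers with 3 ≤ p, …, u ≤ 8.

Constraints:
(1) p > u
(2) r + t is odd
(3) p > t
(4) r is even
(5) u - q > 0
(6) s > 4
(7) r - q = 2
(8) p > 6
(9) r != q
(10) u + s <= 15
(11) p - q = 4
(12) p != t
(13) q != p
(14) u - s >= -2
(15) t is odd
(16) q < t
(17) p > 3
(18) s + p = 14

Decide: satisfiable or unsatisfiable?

One satisfying assignment is p = 8, q = 4, r = 6, s = 6, t = 7, u = 6.
For the less obvious constraints — constraint 5: u - q = 2; constraint 7: r - q = 2; constraint 10: u + s = 12 — and the others hold by inspection.

Satisfiable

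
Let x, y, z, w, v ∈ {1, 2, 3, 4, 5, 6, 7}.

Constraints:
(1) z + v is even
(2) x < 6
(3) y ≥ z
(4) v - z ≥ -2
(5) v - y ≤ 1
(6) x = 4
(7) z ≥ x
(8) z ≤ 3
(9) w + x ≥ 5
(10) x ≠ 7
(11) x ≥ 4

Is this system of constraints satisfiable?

Unsatisfiable

From constraint 11: x ≥ 4. From constraints 7 and 8: x ≤ z and z ≤ 3, so x ≤ 3. But 3 < 4, so no value of x works.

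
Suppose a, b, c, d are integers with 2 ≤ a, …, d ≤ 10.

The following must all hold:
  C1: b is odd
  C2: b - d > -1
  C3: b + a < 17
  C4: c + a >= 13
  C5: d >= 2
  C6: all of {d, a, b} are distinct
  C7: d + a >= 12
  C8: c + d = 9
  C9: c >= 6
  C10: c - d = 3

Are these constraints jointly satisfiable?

Setting (a, b, c, d) = (10, 5, 6, 3) satisfies everything: constraint 2: b - d = 2; constraint 3: b + a = 15, and the others follow.

Satisfiable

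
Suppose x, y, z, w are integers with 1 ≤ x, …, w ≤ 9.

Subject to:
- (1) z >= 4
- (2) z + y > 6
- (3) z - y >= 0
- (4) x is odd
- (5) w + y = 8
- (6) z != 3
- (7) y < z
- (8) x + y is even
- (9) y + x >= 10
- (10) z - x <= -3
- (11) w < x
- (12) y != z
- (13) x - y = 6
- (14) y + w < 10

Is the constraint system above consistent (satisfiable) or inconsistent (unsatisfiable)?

Setting (x, y, z, w) = (9, 3, 5, 5) satisfies everything: constraint 2: z + y = 8; constraint 3: z - y = 2; constraint 5: w + y = 8, and the others follow.

Satisfiable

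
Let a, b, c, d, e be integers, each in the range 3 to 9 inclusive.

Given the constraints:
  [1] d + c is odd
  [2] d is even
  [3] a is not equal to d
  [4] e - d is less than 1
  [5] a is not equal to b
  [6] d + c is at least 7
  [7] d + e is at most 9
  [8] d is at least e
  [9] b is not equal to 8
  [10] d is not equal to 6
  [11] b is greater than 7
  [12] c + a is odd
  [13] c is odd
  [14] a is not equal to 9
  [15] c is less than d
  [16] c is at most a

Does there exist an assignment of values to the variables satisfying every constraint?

Satisfiable

One satisfying assignment is a = 8, b = 9, c = 3, d = 4, e = 4.
For the less obvious constraints — constraint 4: e - d = 0; constraint 6: d + c = 7; constraint 7: d + e = 8 — and the others hold by inspection.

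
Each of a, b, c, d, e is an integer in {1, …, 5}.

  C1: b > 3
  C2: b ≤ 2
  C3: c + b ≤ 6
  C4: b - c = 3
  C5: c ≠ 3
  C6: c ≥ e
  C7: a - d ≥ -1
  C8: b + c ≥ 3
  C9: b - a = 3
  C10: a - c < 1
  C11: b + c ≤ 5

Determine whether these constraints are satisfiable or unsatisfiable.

Unsatisfiable

From constraint 1: b ≥ 4. From constraint 2: b ≤ 2. But 2 < 4, so no value of b works.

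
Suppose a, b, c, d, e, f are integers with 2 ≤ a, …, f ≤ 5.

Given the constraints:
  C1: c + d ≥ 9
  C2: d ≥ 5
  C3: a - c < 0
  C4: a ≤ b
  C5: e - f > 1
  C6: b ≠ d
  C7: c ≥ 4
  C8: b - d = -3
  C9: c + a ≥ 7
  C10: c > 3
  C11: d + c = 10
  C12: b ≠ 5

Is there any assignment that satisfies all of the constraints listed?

Satisfiable

One satisfying assignment is a = 2, b = 2, c = 5, d = 5, e = 4, f = 2.
For the less obvious constraints — constraint 1: c + d = 10; constraint 3: a - c = -3; constraint 5: e - f = 2 — and the others hold by inspection.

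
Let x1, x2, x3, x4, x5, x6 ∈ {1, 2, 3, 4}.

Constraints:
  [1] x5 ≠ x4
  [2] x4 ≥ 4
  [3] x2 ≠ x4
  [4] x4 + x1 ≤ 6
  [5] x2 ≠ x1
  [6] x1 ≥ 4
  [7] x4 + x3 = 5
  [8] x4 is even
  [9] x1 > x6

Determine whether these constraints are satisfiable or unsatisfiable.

Unsatisfiable

From constraint 2: x4 ≥ 4. From constraint 6: x1 ≥ 4. Hence x4 + x1 ≥ 8. But constraint 4 requires x4 + x1 ≤ 6, and 6 < 8. Contradiction.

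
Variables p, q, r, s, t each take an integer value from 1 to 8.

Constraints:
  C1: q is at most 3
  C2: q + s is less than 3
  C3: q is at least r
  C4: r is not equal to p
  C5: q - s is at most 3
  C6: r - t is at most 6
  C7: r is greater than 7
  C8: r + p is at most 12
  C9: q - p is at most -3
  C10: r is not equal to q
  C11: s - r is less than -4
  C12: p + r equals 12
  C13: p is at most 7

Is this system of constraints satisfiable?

Unsatisfiable

From constraint 13: p ≤ 7. From constraints 1 and 3: r ≤ q ≤ 3. Hence p + r ≤ 10. But constraint 12 requires p + r = 12, and 12 > 10. Contradiction.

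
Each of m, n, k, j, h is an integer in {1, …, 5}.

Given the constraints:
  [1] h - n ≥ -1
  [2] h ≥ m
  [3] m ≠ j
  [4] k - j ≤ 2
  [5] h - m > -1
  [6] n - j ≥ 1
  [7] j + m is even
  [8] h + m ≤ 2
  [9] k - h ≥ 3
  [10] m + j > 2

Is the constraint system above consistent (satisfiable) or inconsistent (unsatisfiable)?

Unsatisfiable

Constraints 1, 4, 6, and 9 give k − h ≥ 3, h − n ≥ -1, n − j ≥ 1, j − k ≥ -2.
Adding all 4 inequalities: the left sides telescope to 0, and the right sides sum to 3 + (-1) + 1 + (-2) = 1. So 0 ≥ 1, which is false.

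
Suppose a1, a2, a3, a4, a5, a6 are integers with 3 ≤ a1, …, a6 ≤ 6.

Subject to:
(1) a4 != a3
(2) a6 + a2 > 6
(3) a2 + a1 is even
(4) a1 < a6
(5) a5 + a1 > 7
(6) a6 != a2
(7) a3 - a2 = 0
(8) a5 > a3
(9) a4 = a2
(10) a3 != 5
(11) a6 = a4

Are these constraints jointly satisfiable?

Unsatisfiable

From constraints 9 and 11, a6 = a4 = a2, so a6 = a2. But constraint 6 says a6 ≠ a2. Contradiction.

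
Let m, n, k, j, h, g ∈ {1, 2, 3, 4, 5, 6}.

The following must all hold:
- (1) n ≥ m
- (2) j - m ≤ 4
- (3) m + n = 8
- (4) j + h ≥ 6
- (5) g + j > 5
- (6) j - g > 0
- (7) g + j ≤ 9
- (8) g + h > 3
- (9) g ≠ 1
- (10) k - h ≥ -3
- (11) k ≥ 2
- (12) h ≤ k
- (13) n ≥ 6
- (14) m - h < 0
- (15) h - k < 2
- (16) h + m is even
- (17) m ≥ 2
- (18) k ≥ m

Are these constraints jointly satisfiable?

Satisfiable

Setting (m, n, k, j, h, g) = (2, 6, 4, 4, 4, 2) satisfies everything: constraint 2: j - m = 2; constraint 3: m + n = 8; constraint 4: j + h = 8, and the others follow.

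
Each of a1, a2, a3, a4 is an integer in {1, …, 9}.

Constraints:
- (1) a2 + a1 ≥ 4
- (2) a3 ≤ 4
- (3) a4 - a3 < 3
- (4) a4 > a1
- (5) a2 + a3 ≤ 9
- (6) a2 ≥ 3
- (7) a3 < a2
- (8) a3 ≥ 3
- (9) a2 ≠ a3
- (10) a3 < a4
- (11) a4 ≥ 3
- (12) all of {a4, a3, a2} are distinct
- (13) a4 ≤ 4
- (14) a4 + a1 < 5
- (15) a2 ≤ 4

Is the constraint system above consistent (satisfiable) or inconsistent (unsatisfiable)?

Unsatisfiable

Constraints 2, 6, 8, 11, 13, and 15 confine each of a4, a3, a2 to the 2 values {3, 4}.
Constraint 12 requires all 3 of them to be distinct, but only 2 values are available — impossible by the pigeonhole principle.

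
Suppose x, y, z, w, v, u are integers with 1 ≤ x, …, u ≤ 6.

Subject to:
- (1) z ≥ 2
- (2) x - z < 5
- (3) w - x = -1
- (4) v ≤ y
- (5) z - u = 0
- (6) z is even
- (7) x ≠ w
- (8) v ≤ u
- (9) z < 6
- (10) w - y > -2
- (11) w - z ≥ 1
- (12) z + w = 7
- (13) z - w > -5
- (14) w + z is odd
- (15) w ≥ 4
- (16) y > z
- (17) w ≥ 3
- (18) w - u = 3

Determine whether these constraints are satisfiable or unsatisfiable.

Try x = 6, y = 4, z = 2, w = 5, v = 1, u = 2.
Check constraint 2: x - z = 4; constraint 3: w - x = -1; constraint 5: z - u = 0. The remaining constraints are straightforward to verify.

Satisfiable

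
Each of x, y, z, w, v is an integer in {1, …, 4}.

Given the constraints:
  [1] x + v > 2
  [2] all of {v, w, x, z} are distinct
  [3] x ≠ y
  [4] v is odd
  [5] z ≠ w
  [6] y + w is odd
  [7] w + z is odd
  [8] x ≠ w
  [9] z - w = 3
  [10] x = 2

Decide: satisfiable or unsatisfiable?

Setting (x, y, z, w, v) = (2, 4, 4, 1, 3) satisfies everything: constraint 1: x + v = 5; constraint 9: z - w = 3, and the others follow.

Satisfiable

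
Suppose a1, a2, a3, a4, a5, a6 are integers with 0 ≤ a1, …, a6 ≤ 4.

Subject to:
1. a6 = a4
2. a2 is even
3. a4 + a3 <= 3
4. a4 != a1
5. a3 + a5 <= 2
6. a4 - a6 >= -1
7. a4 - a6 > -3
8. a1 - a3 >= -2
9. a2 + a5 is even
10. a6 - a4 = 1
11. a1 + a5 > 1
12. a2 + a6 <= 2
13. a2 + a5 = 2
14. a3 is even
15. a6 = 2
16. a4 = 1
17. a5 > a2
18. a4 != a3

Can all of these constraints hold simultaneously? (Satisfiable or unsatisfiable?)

Constraint 15 fixes a6 = 2 and constraint 16 fixes a4 = 1, but constraint 1 requires a6 = a4. Since 2 ≠ 1, contradiction.

Unsatisfiable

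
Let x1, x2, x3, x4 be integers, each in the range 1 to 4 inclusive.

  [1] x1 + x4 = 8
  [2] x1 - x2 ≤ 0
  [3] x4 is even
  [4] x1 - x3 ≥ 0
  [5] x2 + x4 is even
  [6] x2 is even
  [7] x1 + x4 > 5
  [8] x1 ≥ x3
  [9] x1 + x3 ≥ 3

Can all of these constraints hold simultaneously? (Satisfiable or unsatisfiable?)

Satisfiable

Take x1 = 4, x2 = 4, x3 = 2, x4 = 4. Then constraint 1: x1 + x4 = 8; constraint 2: x1 - x2 = 0, and every other listed constraint is also met.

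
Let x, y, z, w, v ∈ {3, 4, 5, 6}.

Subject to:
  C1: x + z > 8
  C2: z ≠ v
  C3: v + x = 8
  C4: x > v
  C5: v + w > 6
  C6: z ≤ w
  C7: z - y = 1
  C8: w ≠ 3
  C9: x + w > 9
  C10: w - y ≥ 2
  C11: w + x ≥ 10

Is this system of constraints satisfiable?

Take x = 5, y = 3, z = 4, w = 5, v = 3. Then constraint 1: x + z = 9; constraint 3: v + x = 8, and every other listed constraint is also met.

Satisfiable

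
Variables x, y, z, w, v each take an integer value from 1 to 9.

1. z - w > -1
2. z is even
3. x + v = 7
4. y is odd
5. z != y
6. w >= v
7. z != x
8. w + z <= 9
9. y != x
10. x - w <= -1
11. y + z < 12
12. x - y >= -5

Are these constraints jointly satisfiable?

Satisfiable

The assignment x = 3, y = 7, z = 4, w = 4, v = 4 works:
  constraint 1 holds since z - w = 0.
  constraint 3 holds since x + v = 7.
  constraint 8 holds since w + z = 8.
The rest check out directly.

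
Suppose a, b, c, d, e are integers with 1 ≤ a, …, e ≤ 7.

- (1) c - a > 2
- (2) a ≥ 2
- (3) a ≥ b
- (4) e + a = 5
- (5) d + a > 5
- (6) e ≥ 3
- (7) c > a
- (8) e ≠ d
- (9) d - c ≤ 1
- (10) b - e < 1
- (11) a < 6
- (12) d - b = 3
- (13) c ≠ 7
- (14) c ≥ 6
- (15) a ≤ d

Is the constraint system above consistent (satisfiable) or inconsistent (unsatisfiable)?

The assignment a = 2, b = 1, c = 6, d = 4, e = 3 works:
  constraint 1 holds since c - a = 4.
  constraint 4 holds since e + a = 5.
  constraint 5 holds since d + a = 6.
The rest check out directly.

Satisfiable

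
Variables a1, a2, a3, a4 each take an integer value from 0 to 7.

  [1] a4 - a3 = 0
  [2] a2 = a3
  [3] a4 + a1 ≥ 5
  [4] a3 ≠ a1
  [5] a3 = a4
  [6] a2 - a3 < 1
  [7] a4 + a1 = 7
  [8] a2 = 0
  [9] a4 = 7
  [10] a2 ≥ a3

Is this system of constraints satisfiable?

Constraint 8 fixes a2 = 0 and constraint 9 fixes a4 = 7. Constraints 2 and 5 give a2 = a3 = a4, so a2 = a4. But 0 ≠ 7 — contradiction.

Unsatisfiable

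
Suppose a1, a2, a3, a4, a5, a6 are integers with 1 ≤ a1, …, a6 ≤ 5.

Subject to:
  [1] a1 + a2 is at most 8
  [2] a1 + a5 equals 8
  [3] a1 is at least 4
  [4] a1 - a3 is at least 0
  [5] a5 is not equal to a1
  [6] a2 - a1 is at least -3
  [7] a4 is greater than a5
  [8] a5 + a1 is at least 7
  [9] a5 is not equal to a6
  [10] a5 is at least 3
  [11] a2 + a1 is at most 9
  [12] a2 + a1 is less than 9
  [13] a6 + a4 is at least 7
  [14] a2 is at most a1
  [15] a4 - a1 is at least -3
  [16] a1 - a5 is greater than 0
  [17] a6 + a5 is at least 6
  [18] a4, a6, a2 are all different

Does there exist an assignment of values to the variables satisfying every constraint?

Satisfiable

One satisfying assignment is a1 = 5, a2 = 2, a3 = 5, a4 = 5, a5 = 3, a6 = 4.
For the less obvious constraints — constraint 1: a1 + a2 = 7; constraint 2: a1 + a5 = 8; constraint 4: a1 - a3 = 0 — and the others hold by inspection.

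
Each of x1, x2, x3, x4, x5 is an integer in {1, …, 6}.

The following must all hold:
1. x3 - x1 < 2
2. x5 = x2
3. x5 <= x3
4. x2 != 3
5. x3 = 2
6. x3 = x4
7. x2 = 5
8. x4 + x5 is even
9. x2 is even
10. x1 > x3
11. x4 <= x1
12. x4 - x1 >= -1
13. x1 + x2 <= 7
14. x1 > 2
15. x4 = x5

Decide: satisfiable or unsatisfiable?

Constraint 5 fixes x3 = 2 and constraint 7 fixes x2 = 5. Constraints 2, 6, and 15 give x3 = x4 = x5 = x2, so x3 = x2. But 2 ≠ 5 — contradiction.

Unsatisfiable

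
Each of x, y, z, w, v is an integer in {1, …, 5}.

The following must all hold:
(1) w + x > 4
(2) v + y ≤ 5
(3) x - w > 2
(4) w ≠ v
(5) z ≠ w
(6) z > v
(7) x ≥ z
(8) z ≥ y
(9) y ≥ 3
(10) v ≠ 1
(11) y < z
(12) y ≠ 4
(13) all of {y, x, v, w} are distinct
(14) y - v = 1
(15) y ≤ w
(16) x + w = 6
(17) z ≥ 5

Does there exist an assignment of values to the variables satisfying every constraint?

From constraints 7 and 17: x ≥ z ≥ 5. From constraints 9 and 15: w ≥ y ≥ 3. Hence x + w ≥ 8. But constraint 16 requires x + w = 6, and 6 < 8. Contradiction.

Unsatisfiable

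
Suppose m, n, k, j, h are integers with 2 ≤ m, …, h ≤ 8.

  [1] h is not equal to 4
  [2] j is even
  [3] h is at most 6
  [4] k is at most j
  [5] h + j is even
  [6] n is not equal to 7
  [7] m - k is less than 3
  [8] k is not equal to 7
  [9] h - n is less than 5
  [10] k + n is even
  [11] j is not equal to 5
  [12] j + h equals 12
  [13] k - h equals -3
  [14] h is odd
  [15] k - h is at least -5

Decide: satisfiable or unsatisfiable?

Unsatisfiable

Constraint 14 makes h odd and constraint 2 makes j even, so h + j must be odd. Constraint 5 says h + j is even — contradiction.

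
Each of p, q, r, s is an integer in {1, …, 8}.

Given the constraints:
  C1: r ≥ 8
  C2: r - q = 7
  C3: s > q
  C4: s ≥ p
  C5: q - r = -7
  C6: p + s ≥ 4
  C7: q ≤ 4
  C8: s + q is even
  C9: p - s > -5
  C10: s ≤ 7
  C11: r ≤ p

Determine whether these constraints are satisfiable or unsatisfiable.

From constraints 1 and 11: p ≥ r and r ≥ 8, so p ≥ 8. From constraints 4 and 10: p ≤ s and s ≤ 7, so p ≤ 7. But 7 < 8, so no value of p works.

Unsatisfiable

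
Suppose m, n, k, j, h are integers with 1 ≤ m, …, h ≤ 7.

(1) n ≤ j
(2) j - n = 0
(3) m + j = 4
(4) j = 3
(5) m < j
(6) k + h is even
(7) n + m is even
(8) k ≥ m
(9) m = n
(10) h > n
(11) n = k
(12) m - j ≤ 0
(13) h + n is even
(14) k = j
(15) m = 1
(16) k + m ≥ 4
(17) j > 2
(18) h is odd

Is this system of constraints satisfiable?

Unsatisfiable

Constraint 15 fixes m = 1 and constraint 4 fixes j = 3. Constraints 9, 11, and 14 give m = n = k = j, so m = j. But 1 ≠ 3 — contradiction.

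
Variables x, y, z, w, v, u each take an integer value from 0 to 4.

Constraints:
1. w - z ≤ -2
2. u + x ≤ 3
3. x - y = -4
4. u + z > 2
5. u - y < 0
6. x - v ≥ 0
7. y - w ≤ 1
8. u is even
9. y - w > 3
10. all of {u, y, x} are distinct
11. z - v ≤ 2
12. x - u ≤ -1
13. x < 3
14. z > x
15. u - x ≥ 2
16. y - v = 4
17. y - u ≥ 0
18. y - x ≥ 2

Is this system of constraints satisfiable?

Constraints 1, 6, 7, 11, 15, and 17 give u − x ≥ 2, x − v ≥ 0, v − z ≥ -2, z − w ≥ 2, w − y ≥ -1, y − u ≥ 0.
Adding all 6 inequalities: the left sides telescope to 0, and the right sides sum to 2 + 0 + (-2) + 2 + (-1) + 0 = 1. So 0 ≥ 1, which is false.

Unsatisfiable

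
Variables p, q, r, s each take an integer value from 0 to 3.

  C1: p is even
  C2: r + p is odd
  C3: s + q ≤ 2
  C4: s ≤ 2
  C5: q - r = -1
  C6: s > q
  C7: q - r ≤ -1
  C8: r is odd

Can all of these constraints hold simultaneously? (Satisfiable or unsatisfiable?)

One satisfying assignment is p = 2, q = 0, r = 1, s = 2.
For the less obvious constraints — constraint 3: s + q = 2; constraint 5: q - r = -1; constraint 7: q - r = -1 — and the others hold by inspection.

Satisfiable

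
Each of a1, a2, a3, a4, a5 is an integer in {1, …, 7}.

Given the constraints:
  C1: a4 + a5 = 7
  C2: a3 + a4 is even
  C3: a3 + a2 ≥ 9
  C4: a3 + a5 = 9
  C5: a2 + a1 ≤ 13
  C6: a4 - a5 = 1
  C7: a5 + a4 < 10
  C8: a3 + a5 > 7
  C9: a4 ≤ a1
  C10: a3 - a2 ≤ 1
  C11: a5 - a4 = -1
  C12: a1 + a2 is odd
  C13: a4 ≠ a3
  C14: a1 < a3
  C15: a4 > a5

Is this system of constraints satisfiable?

The assignment a1 = 5, a2 = 6, a3 = 6, a4 = 4, a5 = 3 works:
  constraint 1 holds since a4 + a5 = 7.
  constraint 3 holds since a3 + a2 = 12.
  constraint 4 holds since a3 + a5 = 9.
The rest check out directly.

Satisfiable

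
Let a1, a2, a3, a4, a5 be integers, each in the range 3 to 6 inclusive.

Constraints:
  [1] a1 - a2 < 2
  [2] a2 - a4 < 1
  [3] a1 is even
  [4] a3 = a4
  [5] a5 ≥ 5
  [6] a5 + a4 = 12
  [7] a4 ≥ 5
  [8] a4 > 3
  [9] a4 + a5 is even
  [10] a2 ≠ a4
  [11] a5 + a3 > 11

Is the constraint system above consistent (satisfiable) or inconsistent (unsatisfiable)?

Setting (a1, a2, a3, a4, a5) = (4, 5, 6, 6, 6) satisfies everything: constraint 1: a1 - a2 = -1; constraint 2: a2 - a4 = -1, and the others follow.

Satisfiable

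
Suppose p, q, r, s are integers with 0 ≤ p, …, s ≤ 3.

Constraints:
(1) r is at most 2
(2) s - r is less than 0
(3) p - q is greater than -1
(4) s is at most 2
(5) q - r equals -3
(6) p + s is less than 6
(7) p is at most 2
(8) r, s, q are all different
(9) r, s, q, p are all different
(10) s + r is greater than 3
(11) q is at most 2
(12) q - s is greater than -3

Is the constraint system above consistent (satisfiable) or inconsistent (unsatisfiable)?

Unsatisfiable

Constraints 1, 4, 7, and 11 confine each of r, s, q, p to the 3 values {0, …, 2} (the domain already gives each ≥ 0).
Constraint 9 requires all 4 of them to be distinct, but only 3 values are available — impossible by the pigeonhole principle.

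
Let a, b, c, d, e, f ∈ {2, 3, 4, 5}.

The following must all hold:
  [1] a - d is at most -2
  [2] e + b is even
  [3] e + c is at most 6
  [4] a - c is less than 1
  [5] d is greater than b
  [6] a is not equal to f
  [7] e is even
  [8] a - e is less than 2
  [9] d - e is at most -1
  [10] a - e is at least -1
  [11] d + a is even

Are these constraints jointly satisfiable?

Unsatisfiable

Constraints 1, 9, and 10 give d − a ≥ 2, a − e ≥ -1, e − d ≥ 1.
Adding all 3 inequalities: the left sides telescope to 0, and the right sides sum to 2 + (-1) + 1 = 2. So 0 ≥ 2, which is false.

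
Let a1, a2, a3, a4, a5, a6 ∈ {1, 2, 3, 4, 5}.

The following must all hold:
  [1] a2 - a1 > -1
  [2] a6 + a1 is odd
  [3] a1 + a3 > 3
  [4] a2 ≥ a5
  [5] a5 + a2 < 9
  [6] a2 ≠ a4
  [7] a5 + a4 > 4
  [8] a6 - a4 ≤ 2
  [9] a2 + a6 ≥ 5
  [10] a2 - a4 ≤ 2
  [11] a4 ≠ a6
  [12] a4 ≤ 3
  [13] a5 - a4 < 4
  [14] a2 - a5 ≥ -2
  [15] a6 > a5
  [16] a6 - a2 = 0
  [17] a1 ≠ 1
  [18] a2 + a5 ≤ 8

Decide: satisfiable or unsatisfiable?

Satisfiable

Try a1 = 3, a2 = 4, a3 = 1, a4 = 2, a5 = 3, a6 = 4.
Check constraint 1: a2 - a1 = 1; constraint 3: a1 + a3 = 4; constraint 5: a5 + a2 = 7. The remaining constraints are straightforward to verify.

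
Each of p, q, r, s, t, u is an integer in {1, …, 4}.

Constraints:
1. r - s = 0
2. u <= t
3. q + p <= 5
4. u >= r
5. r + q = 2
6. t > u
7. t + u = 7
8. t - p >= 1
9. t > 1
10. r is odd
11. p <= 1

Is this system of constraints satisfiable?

Satisfiable

Setting (p, q, r, s, t, u) = (1, 1, 1, 1, 4, 3) satisfies everything: constraint 1: r - s = 0; constraint 3: q + p = 2, and the others follow.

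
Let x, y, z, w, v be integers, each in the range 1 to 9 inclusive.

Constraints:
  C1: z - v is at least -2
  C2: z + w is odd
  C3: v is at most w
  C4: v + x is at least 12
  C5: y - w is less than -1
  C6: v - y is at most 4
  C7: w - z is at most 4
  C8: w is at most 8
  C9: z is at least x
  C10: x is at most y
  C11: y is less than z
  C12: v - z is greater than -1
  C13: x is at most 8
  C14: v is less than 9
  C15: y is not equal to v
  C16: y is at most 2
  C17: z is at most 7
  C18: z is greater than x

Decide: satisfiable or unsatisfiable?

Unsatisfiable

From constraints 3 and 8: v ≤ w ≤ 8. From constraints 10 and 16: x ≤ y ≤ 2. Hence v + x ≤ 10. But constraint 4 requires v + x ≥ 12, and 12 > 10. Contradiction.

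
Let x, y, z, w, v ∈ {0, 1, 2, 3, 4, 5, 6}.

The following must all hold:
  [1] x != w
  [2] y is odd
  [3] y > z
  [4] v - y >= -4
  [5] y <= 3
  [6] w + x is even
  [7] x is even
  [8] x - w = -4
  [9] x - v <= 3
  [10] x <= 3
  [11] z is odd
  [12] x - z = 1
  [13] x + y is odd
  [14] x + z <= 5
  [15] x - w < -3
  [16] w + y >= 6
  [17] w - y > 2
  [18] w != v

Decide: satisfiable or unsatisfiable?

Try x = 2, y = 3, z = 1, w = 6, v = 1.
Check constraint 4: v - y = -2; constraint 8: x - w = -4. The remaining constraints are straightforward to verify.

Satisfiable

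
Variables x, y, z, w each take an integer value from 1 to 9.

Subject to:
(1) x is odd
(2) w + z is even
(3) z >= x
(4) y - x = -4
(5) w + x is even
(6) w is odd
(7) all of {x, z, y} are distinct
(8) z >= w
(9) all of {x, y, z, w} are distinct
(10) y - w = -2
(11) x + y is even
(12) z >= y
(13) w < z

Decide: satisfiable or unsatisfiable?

Satisfiable

One satisfying assignment is x = 7, y = 3, z = 9, w = 5.
For the less obvious constraints — constraint 4: y - x = -4; constraint 7: values 7, 9, 3 are distinct; constraint 10: y - w = -2 — and the others hold by inspection.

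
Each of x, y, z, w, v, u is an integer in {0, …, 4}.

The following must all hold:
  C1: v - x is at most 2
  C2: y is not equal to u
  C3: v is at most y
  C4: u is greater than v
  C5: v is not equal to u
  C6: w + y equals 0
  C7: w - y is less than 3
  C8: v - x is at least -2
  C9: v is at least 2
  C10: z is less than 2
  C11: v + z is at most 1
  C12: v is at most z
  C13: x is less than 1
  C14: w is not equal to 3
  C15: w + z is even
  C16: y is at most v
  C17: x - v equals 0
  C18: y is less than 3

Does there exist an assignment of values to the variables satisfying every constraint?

From constraints 9 and 12: z ≥ v and v ≥ 2, so z ≥ 2. From constraint 10: z ≤ 1. But 1 < 2, so no value of z works.

Unsatisfiable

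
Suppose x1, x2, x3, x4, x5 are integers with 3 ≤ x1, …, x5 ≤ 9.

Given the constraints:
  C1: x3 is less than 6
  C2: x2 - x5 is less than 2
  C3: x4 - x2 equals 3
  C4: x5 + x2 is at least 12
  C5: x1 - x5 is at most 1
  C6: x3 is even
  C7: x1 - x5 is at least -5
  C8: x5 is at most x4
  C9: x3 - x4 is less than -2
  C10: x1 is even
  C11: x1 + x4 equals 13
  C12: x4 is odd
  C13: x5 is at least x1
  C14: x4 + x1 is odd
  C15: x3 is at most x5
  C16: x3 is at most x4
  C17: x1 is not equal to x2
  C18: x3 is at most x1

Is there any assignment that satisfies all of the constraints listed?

Satisfiable

Take x1 = 4, x2 = 6, x3 = 4, x4 = 9, x5 = 6. Then constraint 2: x2 - x5 = 0; constraint 3: x4 - x2 = 3, and every other listed constraint is also met.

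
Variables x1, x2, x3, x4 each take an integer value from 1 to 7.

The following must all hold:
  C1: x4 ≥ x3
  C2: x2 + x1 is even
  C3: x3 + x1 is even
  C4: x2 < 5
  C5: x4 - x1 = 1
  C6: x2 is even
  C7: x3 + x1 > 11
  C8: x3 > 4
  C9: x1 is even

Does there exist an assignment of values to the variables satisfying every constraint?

One satisfying assignment is x1 = 6, x2 = 2, x3 = 6, x4 = 7.
For the less obvious constraints — constraint 5: x4 - x1 = 1; constraint 7: x3 + x1 = 12 — and the others hold by inspection.

Satisfiable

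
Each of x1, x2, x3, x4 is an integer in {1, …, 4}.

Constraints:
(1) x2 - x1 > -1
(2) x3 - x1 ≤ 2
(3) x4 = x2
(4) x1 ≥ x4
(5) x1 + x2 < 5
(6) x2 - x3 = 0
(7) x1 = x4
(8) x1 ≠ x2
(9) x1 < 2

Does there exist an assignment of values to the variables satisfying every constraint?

From constraints 3 and 7, x1 = x4 = x2, so x1 = x2. But constraint 8 says x1 ≠ x2. Contradiction.

Unsatisfiable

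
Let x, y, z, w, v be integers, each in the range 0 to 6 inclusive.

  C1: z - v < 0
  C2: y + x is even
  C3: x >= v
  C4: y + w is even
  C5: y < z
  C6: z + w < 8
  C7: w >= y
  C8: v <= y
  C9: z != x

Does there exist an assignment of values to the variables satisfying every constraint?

Constraints 1, 5, and 8 give z < v, v ≤ y, y < z. Chaining: z < v ≤ y < z, which forces z < z — impossible.

Unsatisfiable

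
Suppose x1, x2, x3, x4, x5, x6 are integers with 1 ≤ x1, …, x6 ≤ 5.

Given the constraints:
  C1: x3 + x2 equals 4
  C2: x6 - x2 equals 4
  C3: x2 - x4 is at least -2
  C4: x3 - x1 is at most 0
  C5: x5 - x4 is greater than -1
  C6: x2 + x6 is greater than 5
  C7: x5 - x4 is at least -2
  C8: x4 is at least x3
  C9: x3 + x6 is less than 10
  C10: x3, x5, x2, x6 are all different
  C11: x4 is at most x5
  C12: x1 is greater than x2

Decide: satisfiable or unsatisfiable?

Take x1 = 5, x2 = 1, x3 = 3, x4 = 3, x5 = 4, x6 = 5. Then constraint 1: x3 + x2 = 4; constraint 2: x6 - x2 = 4, and every other listed constraint is also met.

Satisfiable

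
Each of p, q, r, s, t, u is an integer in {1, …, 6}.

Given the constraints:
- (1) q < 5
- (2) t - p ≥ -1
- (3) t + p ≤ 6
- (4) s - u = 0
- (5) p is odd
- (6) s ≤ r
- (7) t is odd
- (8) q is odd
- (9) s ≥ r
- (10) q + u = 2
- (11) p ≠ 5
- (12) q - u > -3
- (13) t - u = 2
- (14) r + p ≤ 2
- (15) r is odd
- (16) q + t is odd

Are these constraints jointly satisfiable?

Constraint 8 makes q odd and constraint 7 makes t odd, so q + t must be even. Constraint 16 says q + t is odd — contradiction.

Unsatisfiable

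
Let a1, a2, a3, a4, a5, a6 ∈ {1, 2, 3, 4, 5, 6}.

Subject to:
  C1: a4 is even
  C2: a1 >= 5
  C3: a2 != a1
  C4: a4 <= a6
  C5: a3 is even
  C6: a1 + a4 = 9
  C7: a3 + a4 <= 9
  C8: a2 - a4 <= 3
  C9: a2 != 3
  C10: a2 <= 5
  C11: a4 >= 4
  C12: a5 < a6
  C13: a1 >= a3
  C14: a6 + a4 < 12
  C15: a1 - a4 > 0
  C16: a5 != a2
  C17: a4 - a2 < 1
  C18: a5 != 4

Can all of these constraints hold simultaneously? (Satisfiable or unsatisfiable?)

Satisfiable

Setting (a1, a2, a3, a4, a5, a6) = (5, 4, 2, 4, 2, 6) satisfies everything: constraint 6: a1 + a4 = 9; constraint 7: a3 + a4 = 6; constraint 8: a2 - a4 = 0, and the others follow.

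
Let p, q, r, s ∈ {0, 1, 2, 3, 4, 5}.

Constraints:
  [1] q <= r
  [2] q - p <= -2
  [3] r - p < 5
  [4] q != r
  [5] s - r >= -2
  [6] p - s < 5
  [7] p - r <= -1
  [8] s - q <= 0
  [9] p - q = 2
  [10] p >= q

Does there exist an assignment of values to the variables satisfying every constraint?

Constraints 2, 5, 7, and 8 give p − q ≥ 2, q − s ≥ 0, s − r ≥ -2, r − p ≥ 1.
Adding all 4 inequalities: the left sides telescope to 0, and the right sides sum to 2 + 0 + (-2) + 1 = 1. So 0 ≥ 1, which is false.

Unsatisfiable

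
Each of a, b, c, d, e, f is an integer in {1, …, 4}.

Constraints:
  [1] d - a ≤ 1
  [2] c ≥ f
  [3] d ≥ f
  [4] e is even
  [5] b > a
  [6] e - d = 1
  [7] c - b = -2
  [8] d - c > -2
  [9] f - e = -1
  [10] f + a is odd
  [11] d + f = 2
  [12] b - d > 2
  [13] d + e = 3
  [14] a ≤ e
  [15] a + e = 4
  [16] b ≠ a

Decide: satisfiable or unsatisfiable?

The assignment a = 2, b = 4, c = 2, d = 1, e = 2, f = 1 works:
  constraint 1 holds since d - a = -1.
  constraint 6 holds since e - d = 1.
The rest check out directly.

Satisfiable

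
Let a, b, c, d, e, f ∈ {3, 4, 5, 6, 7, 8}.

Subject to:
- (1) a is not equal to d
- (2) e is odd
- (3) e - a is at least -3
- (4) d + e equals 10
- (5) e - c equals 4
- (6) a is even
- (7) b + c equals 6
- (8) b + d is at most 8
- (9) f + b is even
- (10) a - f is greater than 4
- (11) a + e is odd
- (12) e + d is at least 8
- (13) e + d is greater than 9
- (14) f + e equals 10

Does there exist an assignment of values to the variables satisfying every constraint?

The assignment a = 8, b = 3, c = 3, d = 3, e = 7, f = 3 works:
  constraint 3 holds since e - a = -1.
  constraint 4 holds since d + e = 10.
The rest check out directly.

Satisfiable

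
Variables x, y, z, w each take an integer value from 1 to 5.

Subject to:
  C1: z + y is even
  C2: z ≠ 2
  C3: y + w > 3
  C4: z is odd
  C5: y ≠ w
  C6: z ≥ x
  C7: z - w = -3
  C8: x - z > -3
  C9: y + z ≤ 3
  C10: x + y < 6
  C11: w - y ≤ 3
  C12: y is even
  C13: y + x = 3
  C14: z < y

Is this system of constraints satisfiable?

Constraint 4 makes z odd and constraint 12 makes y even, so z + y must be odd. Constraint 1 says z + y is even — contradiction.

Unsatisfiable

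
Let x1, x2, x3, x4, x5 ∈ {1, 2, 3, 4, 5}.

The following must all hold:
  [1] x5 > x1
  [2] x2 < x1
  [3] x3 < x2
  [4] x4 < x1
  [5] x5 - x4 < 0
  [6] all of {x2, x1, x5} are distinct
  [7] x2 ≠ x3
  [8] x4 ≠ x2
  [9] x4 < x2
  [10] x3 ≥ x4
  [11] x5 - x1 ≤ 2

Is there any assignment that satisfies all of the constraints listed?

Unsatisfiable

Constraints 1, 2, 3, 5, and 10 give x1 < x5, x5 < x4, x4 ≤ x3, x3 < x2, x2 < x1. Chaining: x1 < x5 < x4 ≤ x3 < x2 < x1, which forces x1 < x1 — impossible.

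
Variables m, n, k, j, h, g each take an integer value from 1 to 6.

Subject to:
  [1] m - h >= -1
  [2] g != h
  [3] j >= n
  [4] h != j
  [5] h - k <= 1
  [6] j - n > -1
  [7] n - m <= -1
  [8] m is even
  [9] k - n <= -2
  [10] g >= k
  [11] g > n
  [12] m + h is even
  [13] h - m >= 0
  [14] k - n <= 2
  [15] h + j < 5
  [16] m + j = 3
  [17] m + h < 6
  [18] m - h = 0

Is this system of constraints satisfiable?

Constraints 5, 7, 9, and 13 give n − k ≥ 2, k − h ≥ -1, h − m ≥ 0, m − n ≥ 1.
Adding all 4 inequalities: the left sides telescope to 0, and the right sides sum to 2 + (-1) + 0 + 1 = 2. So 0 ≥ 2, which is false.

Unsatisfiable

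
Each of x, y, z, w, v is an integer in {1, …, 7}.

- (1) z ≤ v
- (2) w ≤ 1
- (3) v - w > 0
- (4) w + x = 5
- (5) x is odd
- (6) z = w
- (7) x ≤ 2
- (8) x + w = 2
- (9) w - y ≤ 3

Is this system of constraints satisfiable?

From constraint 2: w ≤ 1. From constraint 7: x ≤ 2. Hence w + x ≤ 3. But constraint 4 requires w + x = 5, and 5 > 3. Contradiction.

Unsatisfiable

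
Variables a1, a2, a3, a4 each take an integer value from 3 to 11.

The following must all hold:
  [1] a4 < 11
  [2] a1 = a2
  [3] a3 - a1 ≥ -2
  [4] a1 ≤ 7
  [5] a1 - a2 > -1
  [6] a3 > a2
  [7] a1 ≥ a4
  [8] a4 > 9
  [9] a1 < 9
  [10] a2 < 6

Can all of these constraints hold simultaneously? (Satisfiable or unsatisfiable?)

Unsatisfiable

From constraint 8: a4 ≥ 10. From constraints 4 and 7: a4 ≤ a1 and a1 ≤ 7, so a4 ≤ 7. But 7 < 10, so no value of a4 works.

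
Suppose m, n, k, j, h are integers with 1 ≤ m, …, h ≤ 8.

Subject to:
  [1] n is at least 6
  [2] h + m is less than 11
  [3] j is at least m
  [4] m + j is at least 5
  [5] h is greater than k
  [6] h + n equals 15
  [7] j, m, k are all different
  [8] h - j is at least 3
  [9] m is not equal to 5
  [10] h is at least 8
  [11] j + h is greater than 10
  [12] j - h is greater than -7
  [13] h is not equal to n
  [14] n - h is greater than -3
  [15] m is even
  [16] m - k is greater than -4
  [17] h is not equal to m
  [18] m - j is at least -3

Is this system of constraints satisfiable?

Satisfiable

Try m = 2, n = 7, k = 4, j = 3, h = 8.
Check constraint 2: h + m = 10; constraint 4: m + j = 5; constraint 6: h + n = 15. The remaining constraints are straightforward to verify.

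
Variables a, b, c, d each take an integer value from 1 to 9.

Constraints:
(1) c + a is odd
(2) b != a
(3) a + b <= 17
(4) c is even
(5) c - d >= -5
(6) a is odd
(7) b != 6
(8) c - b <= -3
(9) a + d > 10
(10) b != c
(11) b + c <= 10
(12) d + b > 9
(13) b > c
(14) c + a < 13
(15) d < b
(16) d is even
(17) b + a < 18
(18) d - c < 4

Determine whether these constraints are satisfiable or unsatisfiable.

Try a = 9, b = 8, c = 2, d = 4.
Check constraint 3: a + b = 17; constraint 5: c - d = -2. The remaining constraints are straightforward to verify.

Satisfiable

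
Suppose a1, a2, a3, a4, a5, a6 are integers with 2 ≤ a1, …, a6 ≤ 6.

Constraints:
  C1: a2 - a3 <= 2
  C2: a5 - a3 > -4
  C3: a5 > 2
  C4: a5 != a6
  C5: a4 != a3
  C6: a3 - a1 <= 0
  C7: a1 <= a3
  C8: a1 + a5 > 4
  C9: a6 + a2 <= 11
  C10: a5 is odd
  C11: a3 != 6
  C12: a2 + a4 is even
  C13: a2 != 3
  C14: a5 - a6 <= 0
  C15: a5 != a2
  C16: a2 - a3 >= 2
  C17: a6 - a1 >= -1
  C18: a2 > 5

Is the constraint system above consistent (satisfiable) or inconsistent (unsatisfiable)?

Take a1 = 4, a2 = 6, a3 = 4, a4 = 6, a5 = 3, a6 = 5. Then constraint 1: a2 - a3 = 2; constraint 2: a5 - a3 = -1, and every other listed constraint is also met.

Satisfiable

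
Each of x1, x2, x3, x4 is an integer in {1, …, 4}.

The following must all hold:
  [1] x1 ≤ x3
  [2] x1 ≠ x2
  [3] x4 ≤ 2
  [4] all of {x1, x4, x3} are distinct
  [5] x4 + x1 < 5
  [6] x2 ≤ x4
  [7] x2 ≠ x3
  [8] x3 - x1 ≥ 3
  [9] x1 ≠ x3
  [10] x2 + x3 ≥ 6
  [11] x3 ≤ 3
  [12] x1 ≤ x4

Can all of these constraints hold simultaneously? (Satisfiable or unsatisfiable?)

From constraints 3 and 6: x2 ≤ x4 ≤ 2. From constraint 11: x3 ≤ 3. Hence x2 + x3 ≤ 5. But constraint 10 requires x2 + x3 ≥ 6, and 6 > 5. Contradiction.

Unsatisfiable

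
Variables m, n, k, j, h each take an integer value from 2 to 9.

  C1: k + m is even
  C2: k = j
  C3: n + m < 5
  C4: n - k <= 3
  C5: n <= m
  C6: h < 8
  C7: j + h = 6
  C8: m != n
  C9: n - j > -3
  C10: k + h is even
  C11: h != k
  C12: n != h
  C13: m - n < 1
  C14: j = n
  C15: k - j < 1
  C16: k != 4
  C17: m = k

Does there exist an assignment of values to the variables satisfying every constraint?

From constraints 2, 14, and 17, m = k = j = n, so m = n. But constraint 8 says m ≠ n. Contradiction.

Unsatisfiable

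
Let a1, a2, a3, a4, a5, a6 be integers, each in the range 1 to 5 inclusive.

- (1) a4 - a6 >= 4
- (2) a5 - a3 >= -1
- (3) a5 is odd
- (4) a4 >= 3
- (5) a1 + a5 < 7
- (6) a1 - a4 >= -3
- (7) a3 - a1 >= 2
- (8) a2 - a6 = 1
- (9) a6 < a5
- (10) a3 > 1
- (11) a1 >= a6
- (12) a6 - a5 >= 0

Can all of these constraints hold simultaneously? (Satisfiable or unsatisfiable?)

Constraints 1, 2, 6, 7, and 12 give a6 − a5 ≥ 0, a5 − a3 ≥ -1, a3 − a1 ≥ 2, a1 − a4 ≥ -3, a4 − a6 ≥ 4.
Adding all 5 inequalities: the left sides telescope to 0, and the right sides sum to 0 + (-1) + 2 + (-3) + 4 = 2. So 0 ≥ 2, which is false.

Unsatisfiable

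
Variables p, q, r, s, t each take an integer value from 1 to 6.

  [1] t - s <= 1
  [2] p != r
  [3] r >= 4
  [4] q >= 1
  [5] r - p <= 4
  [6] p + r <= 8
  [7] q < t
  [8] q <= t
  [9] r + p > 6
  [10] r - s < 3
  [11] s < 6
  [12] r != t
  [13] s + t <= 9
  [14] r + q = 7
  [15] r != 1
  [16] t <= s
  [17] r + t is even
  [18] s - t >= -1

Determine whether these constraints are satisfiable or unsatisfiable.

The assignment p = 2, q = 2, r = 5, s = 5, t = 3 works:
  constraint 1 holds since t - s = -2.
  constraint 5 holds since r - p = 3.
  constraint 6 holds since p + r = 7.
The rest check out directly.

Satisfiable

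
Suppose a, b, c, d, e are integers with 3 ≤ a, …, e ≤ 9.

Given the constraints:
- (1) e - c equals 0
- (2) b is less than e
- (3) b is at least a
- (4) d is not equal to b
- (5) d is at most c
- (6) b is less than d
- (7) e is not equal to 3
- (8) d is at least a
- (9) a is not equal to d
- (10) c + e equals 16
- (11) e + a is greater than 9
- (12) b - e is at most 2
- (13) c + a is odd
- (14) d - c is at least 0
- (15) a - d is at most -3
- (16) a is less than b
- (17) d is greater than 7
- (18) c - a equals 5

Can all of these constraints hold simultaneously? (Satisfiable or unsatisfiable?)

Satisfiable

One satisfying assignment is a = 3, b = 7, c = 8, d = 8, e = 8.
For the less obvious constraints — constraint 1: e - c = 0; constraint 10: c + e = 16; constraint 11: e + a = 11 — and the others hold by inspection.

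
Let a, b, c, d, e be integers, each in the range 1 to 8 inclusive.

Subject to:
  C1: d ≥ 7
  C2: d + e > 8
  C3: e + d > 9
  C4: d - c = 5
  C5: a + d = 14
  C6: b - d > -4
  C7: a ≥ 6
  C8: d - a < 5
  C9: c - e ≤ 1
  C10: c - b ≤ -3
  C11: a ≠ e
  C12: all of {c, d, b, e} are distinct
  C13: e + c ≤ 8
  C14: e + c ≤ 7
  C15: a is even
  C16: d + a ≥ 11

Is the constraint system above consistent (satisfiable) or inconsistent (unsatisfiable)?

Satisfiable

The assignment a = 6, b = 6, c = 3, d = 8, e = 2 works:
  constraint 2 holds since d + e = 10.
  constraint 3 holds since e + d = 10.
  constraint 4 holds since d - c = 5.
The rest check out directly.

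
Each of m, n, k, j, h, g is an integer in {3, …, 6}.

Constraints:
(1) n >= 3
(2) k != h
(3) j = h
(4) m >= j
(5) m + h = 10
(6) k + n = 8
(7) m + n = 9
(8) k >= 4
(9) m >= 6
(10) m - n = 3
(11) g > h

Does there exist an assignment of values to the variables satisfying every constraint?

One satisfying assignment is m = 6, n = 3, k = 5, j = 4, h = 4, g = 5.
For the less obvious constraints — constraint 5: m + h = 10; constraint 6: k + n = 8; constraint 7: m + n = 9 — and the others hold by inspection.

Satisfiable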